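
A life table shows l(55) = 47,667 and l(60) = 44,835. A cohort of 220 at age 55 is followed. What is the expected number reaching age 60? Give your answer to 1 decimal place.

206.9

The relevant probability is 44,835/47,667 = 0.940588.
Expected number = 220 × 0.940588 = 206.9.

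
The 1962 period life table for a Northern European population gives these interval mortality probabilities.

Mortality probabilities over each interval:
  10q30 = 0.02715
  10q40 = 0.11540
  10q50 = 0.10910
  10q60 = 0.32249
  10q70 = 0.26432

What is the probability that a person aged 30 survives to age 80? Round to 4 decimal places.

0.3821

Survival from 30 to 80 is the product of surviving each interval: (1 − 0.02715) × (1 − 0.11540) × (1 − 0.10910) × (1 − 0.32249) × (1 − 0.26432).
= 0.97285 × 0.88460 × 0.89090 × 0.67751 × 0.73568 = 0.382143.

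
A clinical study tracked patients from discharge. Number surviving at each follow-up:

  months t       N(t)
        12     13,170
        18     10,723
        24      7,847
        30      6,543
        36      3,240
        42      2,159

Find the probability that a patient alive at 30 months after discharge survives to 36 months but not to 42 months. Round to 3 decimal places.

0.165

This is the probability of reaching 36 but not 42, conditional on being alive at 30: (N(36) − N(42)) / N(30).
= (3,240 − 2,159) / 6,543 = 1,081 / 6,543 = 0.165215.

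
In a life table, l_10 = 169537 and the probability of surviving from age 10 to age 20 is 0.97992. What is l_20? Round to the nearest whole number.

l_20 = l_10 × p = 169537 × 0.97992 = 166133.

166133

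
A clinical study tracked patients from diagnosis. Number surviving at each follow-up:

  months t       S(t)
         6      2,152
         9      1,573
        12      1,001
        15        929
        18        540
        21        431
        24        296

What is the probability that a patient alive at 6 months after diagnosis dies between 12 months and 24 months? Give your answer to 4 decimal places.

This is the probability of reaching 12 but not 24, conditional on being alive at 6: (S(12) − S(24)) / S(6).
= (1,001 − 296) / 2,152 = 705 / 2,152 = 0.327602.

0.3276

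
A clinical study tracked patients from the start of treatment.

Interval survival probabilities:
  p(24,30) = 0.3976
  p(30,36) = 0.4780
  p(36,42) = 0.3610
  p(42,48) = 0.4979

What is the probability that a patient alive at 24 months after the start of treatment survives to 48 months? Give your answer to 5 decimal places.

0.03416

P(survive 24→48) = 0.3976 × 0.4780 × 0.3610 × 0.4979.
= 0.034160.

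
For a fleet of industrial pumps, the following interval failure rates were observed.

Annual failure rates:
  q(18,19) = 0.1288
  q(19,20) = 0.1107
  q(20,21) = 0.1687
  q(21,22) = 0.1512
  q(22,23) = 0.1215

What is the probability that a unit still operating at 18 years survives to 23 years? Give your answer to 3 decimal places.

Survival from 18 to 23 is the product of surviving each interval: (1 − 0.1288) × (1 − 0.1107) × (1 − 0.1687) × (1 − 0.1512) × (1 − 0.1215).
= 0.8712 × 0.8893 × 0.8313 × 0.8488 × 0.8785 = 0.480254.

0.480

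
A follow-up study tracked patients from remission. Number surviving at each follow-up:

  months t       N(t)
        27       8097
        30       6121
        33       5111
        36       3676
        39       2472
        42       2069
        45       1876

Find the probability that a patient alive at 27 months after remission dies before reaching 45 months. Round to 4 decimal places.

P(die before 45 | alive at 27) = 1 − N(45)/N(27) = 1 − 1876/8097 = (6221)/8097 = 0.768309.

0.7683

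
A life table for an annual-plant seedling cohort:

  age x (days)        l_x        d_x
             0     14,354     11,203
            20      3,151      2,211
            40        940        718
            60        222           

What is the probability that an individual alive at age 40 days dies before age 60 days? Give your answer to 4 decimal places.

P(die before 60 | alive at 40) = 1 − l_60/l_40 = 1 − 222/940 = (718)/940 = 0.763830.

0.7638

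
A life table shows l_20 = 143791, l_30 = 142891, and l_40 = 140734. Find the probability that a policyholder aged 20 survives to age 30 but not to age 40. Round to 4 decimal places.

0.0150

We want 10|10q20 = (l_30 − l_40)/l_20.
This is the probability of reaching 30 but not 40, conditional on being alive at 20: (l_30 − l_40) / l_20.
= (142891 − 140734) / 143791 = 2157 / 143791 = 0.015001.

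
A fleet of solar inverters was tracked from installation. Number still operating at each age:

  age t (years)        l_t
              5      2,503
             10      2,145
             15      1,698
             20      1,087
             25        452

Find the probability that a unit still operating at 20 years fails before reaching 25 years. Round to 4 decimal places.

0.5842

P(fail before 25 | operational at 20) = 1 − l_25/l_20 = 1 − 452/1,087 = (635)/1,087 = 0.584177.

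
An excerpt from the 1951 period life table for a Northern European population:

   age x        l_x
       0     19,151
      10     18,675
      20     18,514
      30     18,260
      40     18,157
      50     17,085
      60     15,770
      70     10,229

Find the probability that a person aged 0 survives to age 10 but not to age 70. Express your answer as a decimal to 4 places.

0.4410

We want 10|60q0 = (l_10 − l_70)/l_0.
This is the probability of reaching 10 but not 70, conditional on being alive at 0: (l_10 − l_70) / l_0.
= (18,675 − 10,229) / 19,151 = 8,446 / 19,151 = 0.441021.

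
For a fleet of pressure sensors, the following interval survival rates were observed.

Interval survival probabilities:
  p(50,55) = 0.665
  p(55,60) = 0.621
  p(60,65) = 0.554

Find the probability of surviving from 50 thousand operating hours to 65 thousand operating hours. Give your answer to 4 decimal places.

P(survive 50→65) = 0.665 × 0.621 × 0.554.
= 0.228783.

0.2288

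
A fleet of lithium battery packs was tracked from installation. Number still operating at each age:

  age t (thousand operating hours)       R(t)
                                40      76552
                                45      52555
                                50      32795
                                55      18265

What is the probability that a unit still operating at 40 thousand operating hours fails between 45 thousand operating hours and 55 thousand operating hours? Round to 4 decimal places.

This is the probability of reaching 45 but not 55, conditional on being operational at 40: (R(45) − R(55)) / R(40).
= (52555 − 18265) / 76552 = 34290 / 76552 = 0.447931.

0.4479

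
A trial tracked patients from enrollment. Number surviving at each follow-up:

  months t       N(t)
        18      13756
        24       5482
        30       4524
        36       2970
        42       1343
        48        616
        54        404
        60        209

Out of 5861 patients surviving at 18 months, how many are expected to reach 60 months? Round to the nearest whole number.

The relevant probability is 209/13756 = 0.015193.
Expected number = 5861 × 0.015193 = 89.

89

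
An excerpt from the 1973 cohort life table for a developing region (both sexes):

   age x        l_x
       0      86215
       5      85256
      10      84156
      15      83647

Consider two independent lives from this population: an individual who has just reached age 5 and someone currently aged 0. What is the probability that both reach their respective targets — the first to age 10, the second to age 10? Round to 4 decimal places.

p₁ = l_10/l_5 = 84156/85256 = 0.987098; p₂ = l_10/l_0 = 84156/86215 = 0.976118.
P(both) = p₁ × p₂ = 0.987098 × 0.976118 = 0.963524.

0.9635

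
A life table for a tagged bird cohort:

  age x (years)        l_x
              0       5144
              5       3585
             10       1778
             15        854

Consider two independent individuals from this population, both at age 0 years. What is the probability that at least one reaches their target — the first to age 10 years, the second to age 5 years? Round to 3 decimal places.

0.802

p₁ = l_10/l_0 = 1778/5144 = 0.345645; p₂ = l_5/l_0 = 3585/5144 = 0.696928.
P(at least one) = 1 − (1−p₁)(1−p₂) = 1 − 0.654355 × 0.303072 = 0.801683.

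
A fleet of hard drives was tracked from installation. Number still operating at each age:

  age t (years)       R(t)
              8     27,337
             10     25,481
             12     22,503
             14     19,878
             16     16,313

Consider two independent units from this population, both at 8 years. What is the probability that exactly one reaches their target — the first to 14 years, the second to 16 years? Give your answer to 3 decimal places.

p₁ = R(14)/R(8) = 19,878/27,337 = 0.727146; p₂ = R(16)/R(8) = 16,313/27,337 = 0.596737.
P(exactly one) = p₁(1−p₂) + (1−p₁)p₂ = 0.293231 + 0.162822 = 0.456053.

0.456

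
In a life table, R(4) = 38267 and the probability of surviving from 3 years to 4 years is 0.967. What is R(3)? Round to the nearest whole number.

39573

R(3) = R(4) / p = 38267 / 0.967 = 39573.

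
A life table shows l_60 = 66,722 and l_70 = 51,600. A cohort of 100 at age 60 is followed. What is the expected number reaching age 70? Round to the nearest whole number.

77

The relevant probability is 51,600/66,722 = 0.773358.
Expected number = 100 × 0.773358 = 77.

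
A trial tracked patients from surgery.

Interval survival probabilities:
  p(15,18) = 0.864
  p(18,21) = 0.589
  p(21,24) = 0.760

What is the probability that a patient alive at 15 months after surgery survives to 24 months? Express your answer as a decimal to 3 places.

Survival from 15 to 24 is the product of surviving each interval: 0.864 × 0.589 × 0.760.
= 0.386761.

0.387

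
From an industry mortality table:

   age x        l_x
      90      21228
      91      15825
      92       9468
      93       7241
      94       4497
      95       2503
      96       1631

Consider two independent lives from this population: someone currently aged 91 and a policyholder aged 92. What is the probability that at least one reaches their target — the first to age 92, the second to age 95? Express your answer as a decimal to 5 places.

0.70449

p₁ = l_92/l_91 = 9468/15825 = 0.598294; p₂ = l_95/l_92 = 2503/9468 = 0.264364.
P(at least one) = 1 − (1−p₁)(1−p₂) = 1 − 0.401706 × 0.735636 = 0.704491.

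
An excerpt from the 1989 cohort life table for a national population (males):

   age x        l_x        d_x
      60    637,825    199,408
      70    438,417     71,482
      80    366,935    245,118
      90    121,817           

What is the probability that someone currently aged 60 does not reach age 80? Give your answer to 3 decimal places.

P(die before 80 | alive at 60) = 1 − l_80/l_60 = 1 − 366,935/637,825 = (270,890)/637,825 = 0.424709.

0.425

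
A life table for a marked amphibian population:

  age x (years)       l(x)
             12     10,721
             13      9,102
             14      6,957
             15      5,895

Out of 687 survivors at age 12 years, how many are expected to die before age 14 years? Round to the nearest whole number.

The relevant probability is 1 − 6,957/10,721 = 0.351087.
Expected number = 687 × 0.351087 = 241.

241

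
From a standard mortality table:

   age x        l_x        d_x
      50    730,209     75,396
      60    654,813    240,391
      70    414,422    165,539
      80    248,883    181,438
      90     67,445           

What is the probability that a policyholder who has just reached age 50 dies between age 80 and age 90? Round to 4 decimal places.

0.2485

We want 30|10q50 = (l_80 − l_90)/l_50.
This is the probability of reaching 80 but not 90, conditional on being alive at 50: (l_80 − l_90) / l_50.
= (248,883 − 67,445) / 730,209 = 181,438 / 730,209 = 0.248474.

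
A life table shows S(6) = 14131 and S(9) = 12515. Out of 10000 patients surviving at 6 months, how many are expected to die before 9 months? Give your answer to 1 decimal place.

1143.6

The relevant probability is 1 − 12515/14131 = 0.114359.
Expected number = 10000 × 0.114359 = 1143.6.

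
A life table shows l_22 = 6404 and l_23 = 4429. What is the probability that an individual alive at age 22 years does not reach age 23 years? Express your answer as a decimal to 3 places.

P(die before 23 | alive at 22) = 1 − l_23/l_22 = 1 − 4429/6404 = (1975)/6404 = 0.308401.

0.308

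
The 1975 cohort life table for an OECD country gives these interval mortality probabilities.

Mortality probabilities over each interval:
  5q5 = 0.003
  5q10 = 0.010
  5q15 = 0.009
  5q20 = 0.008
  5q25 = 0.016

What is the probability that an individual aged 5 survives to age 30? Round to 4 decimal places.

0.9548

25p5 = (1 − 0.003) × (1 − 0.010) × (1 − 0.009) × (1 − 0.008) × (1 − 0.016).
= 0.997 × 0.990 × 0.991 × 0.992 × 0.984 = 0.954796.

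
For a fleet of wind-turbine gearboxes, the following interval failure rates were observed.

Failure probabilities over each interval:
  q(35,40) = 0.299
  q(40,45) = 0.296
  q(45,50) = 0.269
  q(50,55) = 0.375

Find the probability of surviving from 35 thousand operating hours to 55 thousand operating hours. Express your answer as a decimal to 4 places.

0.2255

The overall survival probability is (1 − 0.299) × (1 − 0.296) × (1 − 0.269) × (1 − 0.375).
= 0.701 × 0.704 × 0.731 × 0.625 = 0.225470.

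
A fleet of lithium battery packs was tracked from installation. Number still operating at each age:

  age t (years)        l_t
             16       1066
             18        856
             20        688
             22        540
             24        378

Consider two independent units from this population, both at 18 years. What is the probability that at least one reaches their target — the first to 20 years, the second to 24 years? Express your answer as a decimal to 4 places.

p₁ = l_20/l_18 = 688/856 = 0.803738; p₂ = l_24/l_18 = 378/856 = 0.441589.
P(at least one) = 1 − (1−p₁)(1−p₂) = 1 − 0.196262 × 0.558411 = 0.890405.

0.8904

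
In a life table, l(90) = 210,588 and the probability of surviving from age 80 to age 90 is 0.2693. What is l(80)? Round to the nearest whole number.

781983

l(80) = l(90) / p = 210,588 / 0.2693 = 781983.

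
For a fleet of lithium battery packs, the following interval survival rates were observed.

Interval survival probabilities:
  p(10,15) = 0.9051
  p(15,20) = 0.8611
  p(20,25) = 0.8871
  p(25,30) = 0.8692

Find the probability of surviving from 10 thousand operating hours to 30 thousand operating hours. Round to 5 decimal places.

0.60096

Survival from 10 to 30 is the product of surviving each interval: 0.9051 × 0.8611 × 0.8871 × 0.8692.
= 0.600956.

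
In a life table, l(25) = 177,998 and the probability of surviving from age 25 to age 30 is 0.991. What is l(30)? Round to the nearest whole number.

l(30) = l(25) × p = 177,998 × 0.991 = 176396.

176396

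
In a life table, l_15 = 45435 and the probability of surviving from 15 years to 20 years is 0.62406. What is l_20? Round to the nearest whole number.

l_20 = l_15 × p = 45435 × 0.62406 = 28354.

28354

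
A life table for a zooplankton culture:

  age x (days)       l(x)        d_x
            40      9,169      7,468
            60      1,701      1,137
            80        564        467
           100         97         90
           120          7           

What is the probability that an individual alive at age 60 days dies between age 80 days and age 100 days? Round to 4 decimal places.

This is the probability of reaching 80 but not 100, conditional on being alive at 60: (l(80) − l(100)) / l(60).
= (564 − 97) / 1,701 = 467 / 1,701 = 0.274544.

0.2745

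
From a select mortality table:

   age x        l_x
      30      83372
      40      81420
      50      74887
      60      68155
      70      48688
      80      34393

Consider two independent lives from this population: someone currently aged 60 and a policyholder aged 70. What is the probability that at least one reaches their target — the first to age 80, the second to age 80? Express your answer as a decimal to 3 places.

0.855

p₁ = l_80/l_60 = 34393/68155 = 0.504629; p₂ = l_80/l_70 = 34393/48688 = 0.706396.
P(at least one) = 1 − (1−p₁)(1−p₂) = 1 − 0.495371 × 0.293604 = 0.854557.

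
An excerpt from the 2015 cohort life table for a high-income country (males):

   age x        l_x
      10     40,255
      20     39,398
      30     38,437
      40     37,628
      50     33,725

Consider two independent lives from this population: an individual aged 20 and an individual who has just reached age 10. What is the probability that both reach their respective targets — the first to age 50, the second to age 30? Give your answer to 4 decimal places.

0.8173

p₁ = l_50/l_20 = 33,725/39,398 = 0.856008; p₂ = l_30/l_10 = 38,437/40,255 = 0.954838.
P(both) = p₁ × p₂ = 0.856008 × 0.954838 = 0.817349.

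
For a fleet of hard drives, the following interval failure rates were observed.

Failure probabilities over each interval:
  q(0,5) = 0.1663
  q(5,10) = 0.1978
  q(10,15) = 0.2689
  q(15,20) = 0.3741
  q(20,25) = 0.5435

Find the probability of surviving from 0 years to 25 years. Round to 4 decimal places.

The overall survival probability is (1 − 0.1663) × (1 − 0.1978) × (1 − 0.2689) × (1 − 0.3741) × (1 − 0.5435).
= 0.8337 × 0.8022 × 0.7311 × 0.6259 × 0.4565 = 0.139706.

0.1397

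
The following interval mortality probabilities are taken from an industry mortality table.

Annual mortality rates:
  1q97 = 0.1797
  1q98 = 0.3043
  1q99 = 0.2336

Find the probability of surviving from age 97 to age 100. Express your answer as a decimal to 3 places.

Survival from 97 to 100 is the product of surviving each interval: (1 − 0.1797) × (1 − 0.3043) × (1 − 0.2336).
= 0.8203 × 0.6957 × 0.7664 = 0.437371.

0.437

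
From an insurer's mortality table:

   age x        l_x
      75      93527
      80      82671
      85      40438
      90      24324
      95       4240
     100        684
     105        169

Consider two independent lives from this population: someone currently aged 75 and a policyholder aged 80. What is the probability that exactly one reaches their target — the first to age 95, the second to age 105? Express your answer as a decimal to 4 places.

0.0472

p₁ = l_95/l_75 = 4240/93527 = 0.045335; p₂ = l_105/l_80 = 169/82671 = 0.002044.
P(exactly one) = p₁(1−p₂) + (1−p₁)p₂ = 0.045242 + 0.001951 = 0.047194.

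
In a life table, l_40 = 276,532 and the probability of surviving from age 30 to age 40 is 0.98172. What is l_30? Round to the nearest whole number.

281681

l_30 = l_40 / p = 276,532 / 0.98172 = 281681.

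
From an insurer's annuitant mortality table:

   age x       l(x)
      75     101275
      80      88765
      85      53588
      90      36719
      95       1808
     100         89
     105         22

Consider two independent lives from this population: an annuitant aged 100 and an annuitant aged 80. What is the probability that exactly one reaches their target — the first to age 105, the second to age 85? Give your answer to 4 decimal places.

p₁ = l(105)/l(100) = 22/89 = 0.247191; p₂ = l(85)/l(80) = 53588/88765 = 0.603706.
P(exactly one) = p₁(1−p₂) + (1−p₁)p₂ = 0.097960 + 0.454475 = 0.552436.

0.5524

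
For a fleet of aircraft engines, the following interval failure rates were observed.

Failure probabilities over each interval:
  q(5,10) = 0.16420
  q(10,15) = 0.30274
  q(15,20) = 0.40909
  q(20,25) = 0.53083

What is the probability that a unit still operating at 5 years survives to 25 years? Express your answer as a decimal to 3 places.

0.162

The overall survival probability is (1 − 0.16420) × (1 − 0.30274) × (1 − 0.40909) × (1 − 0.53083).
= 0.83580 × 0.69726 × 0.59091 × 0.46917 = 0.161566.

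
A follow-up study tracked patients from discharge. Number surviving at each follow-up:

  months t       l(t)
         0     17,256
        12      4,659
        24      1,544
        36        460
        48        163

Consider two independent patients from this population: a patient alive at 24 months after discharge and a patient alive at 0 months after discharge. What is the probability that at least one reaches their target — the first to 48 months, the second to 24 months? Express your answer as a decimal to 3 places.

p₁ = l(48)/l(24) = 163/1,544 = 0.105570; p₂ = l(24)/l(0) = 1,544/17,256 = 0.089476.
P(at least one) = 1 − (1−p₁)(1−p₂) = 1 − 0.894430 × 0.910524 = 0.185600.

0.186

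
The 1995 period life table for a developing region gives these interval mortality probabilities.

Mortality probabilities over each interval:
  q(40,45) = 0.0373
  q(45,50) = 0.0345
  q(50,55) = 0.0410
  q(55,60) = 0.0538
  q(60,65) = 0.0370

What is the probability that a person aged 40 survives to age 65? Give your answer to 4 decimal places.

The overall survival probability is (1 − 0.0373) × (1 − 0.0345) × (1 − 0.0410) × (1 − 0.0538) × (1 − 0.0370).
= 0.9627 × 0.9655 × 0.9590 × 0.9462 × 0.9630 = 0.812215.

0.8122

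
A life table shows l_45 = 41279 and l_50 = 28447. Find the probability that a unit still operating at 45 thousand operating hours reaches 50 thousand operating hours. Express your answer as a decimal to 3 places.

0.689

The conditional survival probability is l_50/l_45 = 28447/41279 = 0.689140.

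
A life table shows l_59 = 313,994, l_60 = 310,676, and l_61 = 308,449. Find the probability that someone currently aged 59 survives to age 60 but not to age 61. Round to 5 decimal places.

This is the probability of reaching 60 but not 61, conditional on being alive at 59: (l_60 − l_61) / l_59.
= (310,676 − 308,449) / 313,994 = 2,227 / 313,994 = 0.007092.

0.00709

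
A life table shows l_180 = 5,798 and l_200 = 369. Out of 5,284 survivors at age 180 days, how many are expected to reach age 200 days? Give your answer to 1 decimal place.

336.3

The relevant probability is 369/5,798 = 0.063643.
Expected number = 5,284 × 0.063643 = 336.3.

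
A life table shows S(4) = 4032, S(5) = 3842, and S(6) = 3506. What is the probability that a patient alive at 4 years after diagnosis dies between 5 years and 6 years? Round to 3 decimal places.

This is the probability of reaching 5 but not 6, conditional on being alive at 4: (S(5) − S(6)) / S(4).
= (3842 − 3506) / 4032 = 336 / 4032 = 0.083333.

0.083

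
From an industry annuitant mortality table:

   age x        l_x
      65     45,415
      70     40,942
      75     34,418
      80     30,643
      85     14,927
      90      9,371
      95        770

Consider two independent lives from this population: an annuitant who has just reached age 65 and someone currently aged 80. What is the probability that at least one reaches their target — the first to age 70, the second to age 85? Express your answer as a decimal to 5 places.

0.94949

p₁ = l_70/l_65 = 40,942/45,415 = 0.901508; p₂ = l_85/l_80 = 14,927/30,643 = 0.487126.
P(at least one) = 1 − (1−p₁)(1−p₂) = 1 − 0.098492 × 0.512874 = 0.949486.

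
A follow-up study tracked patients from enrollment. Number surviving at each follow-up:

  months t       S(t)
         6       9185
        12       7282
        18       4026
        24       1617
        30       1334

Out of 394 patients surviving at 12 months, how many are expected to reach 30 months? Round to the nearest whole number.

72

The relevant probability is 1334/7282 = 0.183191.
Expected number = 394 × 0.183191 = 72.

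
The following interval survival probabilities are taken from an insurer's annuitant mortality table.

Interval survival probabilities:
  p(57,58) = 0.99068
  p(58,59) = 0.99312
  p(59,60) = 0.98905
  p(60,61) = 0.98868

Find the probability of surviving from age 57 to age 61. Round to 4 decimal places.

P(survive 57→61) = 0.99068 × 0.99312 × 0.98905 × 0.98868.
= 0.962075.

0.9621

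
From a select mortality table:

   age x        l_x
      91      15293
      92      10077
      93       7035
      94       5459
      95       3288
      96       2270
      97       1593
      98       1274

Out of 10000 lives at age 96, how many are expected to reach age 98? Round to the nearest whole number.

The relevant probability is 1274/2270 = 0.561233.
Expected number = 10000 × 0.561233 = 5612.

5612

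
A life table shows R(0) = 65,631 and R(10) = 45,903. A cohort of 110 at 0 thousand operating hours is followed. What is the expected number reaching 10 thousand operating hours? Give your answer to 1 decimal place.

76.9

The relevant probability is 45,903/65,631 = 0.699410.
Expected number = 110 × 0.699410 = 76.9.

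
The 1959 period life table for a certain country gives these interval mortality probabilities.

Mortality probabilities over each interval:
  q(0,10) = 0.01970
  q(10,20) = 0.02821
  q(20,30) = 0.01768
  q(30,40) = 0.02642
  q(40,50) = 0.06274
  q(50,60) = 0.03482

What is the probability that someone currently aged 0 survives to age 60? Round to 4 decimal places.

0.8242

The overall survival probability is (1 − 0.01970) × (1 − 0.02821) × (1 − 0.01768) × (1 − 0.02642) × (1 − 0.06274) × (1 − 0.03482).
= 0.98030 × 0.97179 × 0.98232 × 0.97358 × 0.93726 × 0.96518 = 0.824185.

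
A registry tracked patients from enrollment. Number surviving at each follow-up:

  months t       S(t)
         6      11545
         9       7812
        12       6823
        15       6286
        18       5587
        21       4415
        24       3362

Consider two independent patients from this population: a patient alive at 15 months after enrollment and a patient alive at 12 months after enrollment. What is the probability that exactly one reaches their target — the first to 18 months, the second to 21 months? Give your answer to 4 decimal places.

p₁ = S(18)/S(15) = 5587/6286 = 0.888801; p₂ = S(21)/S(12) = 4415/6823 = 0.647076.
P(exactly one) = p₁(1−p₂) + (1−p₁)p₂ = 0.313679 + 0.071954 = 0.385633.

0.3856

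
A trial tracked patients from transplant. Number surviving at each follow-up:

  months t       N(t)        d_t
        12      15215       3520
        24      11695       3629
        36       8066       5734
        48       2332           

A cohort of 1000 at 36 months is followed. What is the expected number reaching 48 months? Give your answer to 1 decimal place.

The relevant probability is 2332/8066 = 0.289115.
Expected number = 1000 × 0.289115 = 289.1.

289.1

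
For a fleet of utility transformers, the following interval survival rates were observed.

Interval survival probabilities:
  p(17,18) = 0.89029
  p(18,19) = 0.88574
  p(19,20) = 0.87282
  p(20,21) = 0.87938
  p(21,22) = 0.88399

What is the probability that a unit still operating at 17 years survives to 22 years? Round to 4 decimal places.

0.5350

The overall survival probability is 0.89029 × 0.88574 × 0.87282 × 0.87938 × 0.88399.
= 0.535040.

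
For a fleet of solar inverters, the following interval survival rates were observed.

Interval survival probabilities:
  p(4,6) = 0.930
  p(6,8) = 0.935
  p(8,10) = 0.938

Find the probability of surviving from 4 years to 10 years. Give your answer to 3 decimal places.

P(survive 4→10) = 0.930 × 0.935 × 0.938.
= 0.815638.

0.816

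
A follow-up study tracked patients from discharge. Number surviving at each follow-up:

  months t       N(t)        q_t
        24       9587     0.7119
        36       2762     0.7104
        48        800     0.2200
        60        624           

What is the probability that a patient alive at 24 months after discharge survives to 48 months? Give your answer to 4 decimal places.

The conditional survival probability is N(48)/N(24) = 800/9587 = 0.083446.

0.0834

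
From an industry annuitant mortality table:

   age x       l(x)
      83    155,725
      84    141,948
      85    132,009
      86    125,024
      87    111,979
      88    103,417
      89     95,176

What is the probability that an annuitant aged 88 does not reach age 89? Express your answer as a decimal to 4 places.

0.0797

P(die before 89 | alive at 88) = 1 − l(89)/l(88) = 1 − 95,176/103,417 = (8,241)/103,417 = 0.079687.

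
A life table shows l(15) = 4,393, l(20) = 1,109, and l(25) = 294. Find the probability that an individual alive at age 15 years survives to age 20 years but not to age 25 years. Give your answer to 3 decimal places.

This is the probability of reaching 20 but not 25, conditional on being alive at 15: (l(20) − l(25)) / l(15).
= (1,109 − 294) / 4,393 = 815 / 4,393 = 0.185522.

0.186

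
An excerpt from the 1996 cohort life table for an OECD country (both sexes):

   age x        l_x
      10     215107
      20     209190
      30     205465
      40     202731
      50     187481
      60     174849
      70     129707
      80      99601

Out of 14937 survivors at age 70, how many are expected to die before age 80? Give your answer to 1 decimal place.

3467.0

The relevant probability is 1 − 99601/129707 = 0.232108.
Expected number = 14937 × 0.232108 = 3467.0.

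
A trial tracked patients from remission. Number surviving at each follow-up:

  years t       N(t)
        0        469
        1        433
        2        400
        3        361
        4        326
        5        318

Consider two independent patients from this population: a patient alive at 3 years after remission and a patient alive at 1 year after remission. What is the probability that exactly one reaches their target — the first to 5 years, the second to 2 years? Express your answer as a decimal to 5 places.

0.17717

p₁ = N(5)/N(3) = 318/361 = 0.880886; p₂ = N(2)/N(1) = 400/433 = 0.923788.
P(exactly one) = p₁(1−p₂) + (1−p₁)p₂ = 0.067134 + 0.110036 = 0.177170.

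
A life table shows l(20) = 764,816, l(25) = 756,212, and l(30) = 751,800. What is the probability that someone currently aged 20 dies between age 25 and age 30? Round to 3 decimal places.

This is the probability of reaching 25 but not 30, conditional on being alive at 20: (l(25) − l(30)) / l(20).
= (756,212 − 751,800) / 764,816 = 4,412 / 764,816 = 0.005769.

0.006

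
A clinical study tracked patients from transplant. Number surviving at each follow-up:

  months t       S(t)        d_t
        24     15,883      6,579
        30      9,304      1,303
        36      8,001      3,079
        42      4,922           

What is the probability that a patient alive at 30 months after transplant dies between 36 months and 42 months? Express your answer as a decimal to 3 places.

This is the probability of reaching 36 but not 42, conditional on being alive at 30: (S(36) − S(42)) / S(30).
= (8,001 − 4,922) / 9,304 = 3,079 / 9,304 = 0.330933.

0.331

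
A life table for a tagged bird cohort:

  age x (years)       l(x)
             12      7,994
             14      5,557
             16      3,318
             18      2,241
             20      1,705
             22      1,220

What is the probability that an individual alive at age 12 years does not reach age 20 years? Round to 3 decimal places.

P(die before 20 | alive at 12) = 1 − l(20)/l(12) = 1 − 1,705/7,994 = (6,289)/7,994 = 0.786715.

0.787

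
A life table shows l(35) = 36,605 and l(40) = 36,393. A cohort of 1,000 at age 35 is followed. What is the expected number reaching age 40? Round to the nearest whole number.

The relevant probability is 36,393/36,605 = 0.994208.
Expected number = 1,000 × 0.994208 = 994.

994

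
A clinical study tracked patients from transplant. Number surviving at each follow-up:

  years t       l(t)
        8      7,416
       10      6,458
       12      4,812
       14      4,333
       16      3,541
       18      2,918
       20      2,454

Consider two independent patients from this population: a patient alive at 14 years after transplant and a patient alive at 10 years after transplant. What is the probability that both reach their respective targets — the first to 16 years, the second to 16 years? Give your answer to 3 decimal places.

0.448

p₁ = l(16)/l(14) = 3,541/4,333 = 0.817217; p₂ = l(16)/l(10) = 3,541/6,458 = 0.548312.
P(both) = p₁ × p₂ = 0.817217 × 0.548312 = 0.448090.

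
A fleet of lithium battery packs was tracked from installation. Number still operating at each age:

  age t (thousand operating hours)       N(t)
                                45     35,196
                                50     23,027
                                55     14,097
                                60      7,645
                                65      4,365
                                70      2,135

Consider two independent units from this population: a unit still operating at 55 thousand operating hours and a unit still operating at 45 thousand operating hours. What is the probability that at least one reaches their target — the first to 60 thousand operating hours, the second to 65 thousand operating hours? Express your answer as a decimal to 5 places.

0.59908

p₁ = N(60)/N(55) = 7,645/14,097 = 0.542314; p₂ = N(65)/N(45) = 4,365/35,196 = 0.124020.
P(at least one) = 1 − (1−p₁)(1−p₂) = 1 − 0.457686 × 0.875980 = 0.599076.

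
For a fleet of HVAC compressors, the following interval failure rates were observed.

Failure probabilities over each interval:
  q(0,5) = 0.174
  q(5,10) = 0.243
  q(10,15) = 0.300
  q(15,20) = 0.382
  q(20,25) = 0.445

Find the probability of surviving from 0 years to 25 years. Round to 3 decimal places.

Survival from 0 to 25 is the product of surviving each interval: (1 − 0.174) × (1 − 0.243) × (1 − 0.300) × (1 − 0.382) × (1 − 0.445).
= 0.826 × 0.757 × 0.700 × 0.618 × 0.555 = 0.150126.

0.150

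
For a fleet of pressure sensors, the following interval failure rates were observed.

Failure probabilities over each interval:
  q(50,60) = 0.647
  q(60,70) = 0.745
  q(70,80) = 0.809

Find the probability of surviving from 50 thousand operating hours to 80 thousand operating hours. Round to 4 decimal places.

0.0172

Survival from 50 to 80 is the product of surviving each interval: (1 − 0.647) × (1 − 0.745) × (1 − 0.809).
= 0.353 × 0.255 × 0.191 = 0.017193.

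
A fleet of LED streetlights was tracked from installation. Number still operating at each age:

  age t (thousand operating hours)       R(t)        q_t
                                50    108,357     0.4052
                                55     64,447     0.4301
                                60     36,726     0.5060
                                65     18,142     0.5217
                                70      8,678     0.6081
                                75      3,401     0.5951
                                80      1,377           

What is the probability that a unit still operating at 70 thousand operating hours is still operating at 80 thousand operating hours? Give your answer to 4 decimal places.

0.1587

The conditional survival probability is R(80)/R(70) = 1,377/8,678 = 0.158677.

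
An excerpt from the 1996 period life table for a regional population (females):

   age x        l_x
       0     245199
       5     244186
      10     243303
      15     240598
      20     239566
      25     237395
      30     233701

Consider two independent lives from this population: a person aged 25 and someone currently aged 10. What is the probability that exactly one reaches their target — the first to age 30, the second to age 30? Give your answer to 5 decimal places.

p₁ = l_30/l_25 = 233701/237395 = 0.984439; p₂ = l_30/l_10 = 233701/243303 = 0.960535.
P(exactly one) = p₁(1−p₂) + (1−p₁)p₂ = 0.038851 + 0.014947 = 0.053798.

0.05380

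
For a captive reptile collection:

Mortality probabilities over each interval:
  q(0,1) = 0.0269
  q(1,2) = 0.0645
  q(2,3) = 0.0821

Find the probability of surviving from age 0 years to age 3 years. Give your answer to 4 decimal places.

0.8356

The overall survival probability is (1 − 0.0269) × (1 − 0.0645) × (1 − 0.0821).
= 0.9731 × 0.9355 × 0.9179 = 0.835597.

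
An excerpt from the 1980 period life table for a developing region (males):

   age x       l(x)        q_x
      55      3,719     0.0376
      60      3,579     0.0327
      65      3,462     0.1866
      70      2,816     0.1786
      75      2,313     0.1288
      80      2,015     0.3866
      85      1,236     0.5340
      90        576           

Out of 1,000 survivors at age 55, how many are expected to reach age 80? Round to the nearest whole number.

The relevant probability is 2,015/3,719 = 0.541812.
Expected number = 1,000 × 0.541812 = 542.

542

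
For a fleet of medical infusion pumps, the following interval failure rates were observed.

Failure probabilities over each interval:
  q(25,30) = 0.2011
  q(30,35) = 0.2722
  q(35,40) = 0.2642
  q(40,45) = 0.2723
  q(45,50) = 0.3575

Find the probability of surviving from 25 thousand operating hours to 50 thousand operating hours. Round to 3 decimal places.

0.200

Chaining the interval survival probabilities: (1 − 0.2011) × (1 − 0.2722) × (1 − 0.2642) × (1 − 0.2723) × (1 − 0.3575).
= 0.7989 × 0.7278 × 0.7358 × 0.7277 × 0.6425 = 0.200028.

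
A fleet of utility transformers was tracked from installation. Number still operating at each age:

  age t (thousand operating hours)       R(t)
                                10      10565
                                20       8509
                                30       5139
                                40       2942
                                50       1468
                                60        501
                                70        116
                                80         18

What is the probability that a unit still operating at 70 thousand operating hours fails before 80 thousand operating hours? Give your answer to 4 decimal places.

P(fail before 80 | operational at 70) = 1 − R(80)/R(70) = 1 − 18/116 = (98)/116 = 0.844828.

0.8448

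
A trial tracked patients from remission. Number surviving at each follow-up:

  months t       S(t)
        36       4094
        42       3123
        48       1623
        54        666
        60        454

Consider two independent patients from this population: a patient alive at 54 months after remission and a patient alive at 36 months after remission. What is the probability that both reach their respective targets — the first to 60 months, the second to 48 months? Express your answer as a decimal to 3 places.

p₁ = S(60)/S(54) = 454/666 = 0.681682; p₂ = S(48)/S(36) = 1623/4094 = 0.396434.
P(both) = p₁ × p₂ = 0.681682 × 0.396434 = 0.270242.

0.270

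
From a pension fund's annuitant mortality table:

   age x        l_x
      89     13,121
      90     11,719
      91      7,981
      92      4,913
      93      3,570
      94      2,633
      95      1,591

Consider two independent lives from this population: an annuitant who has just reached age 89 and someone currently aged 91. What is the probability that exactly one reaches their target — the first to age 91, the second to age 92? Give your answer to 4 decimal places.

0.4750

p₁ = l_91/l_89 = 7,981/13,121 = 0.608262; p₂ = l_92/l_91 = 4,913/7,981 = 0.615587.
P(exactly one) = p₁(1−p₂) + (1−p₁)p₂ = 0.233824 + 0.241149 = 0.474973.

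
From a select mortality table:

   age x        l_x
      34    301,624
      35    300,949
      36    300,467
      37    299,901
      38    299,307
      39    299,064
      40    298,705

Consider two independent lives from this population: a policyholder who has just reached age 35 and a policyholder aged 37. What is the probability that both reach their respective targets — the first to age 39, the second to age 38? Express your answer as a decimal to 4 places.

0.9918

p₁ = l_39/l_35 = 299,064/300,949 = 0.993736; p₂ = l_38/l_37 = 299,307/299,901 = 0.998019.
P(both) = p₁ × p₂ = 0.993736 × 0.998019 = 0.991767.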